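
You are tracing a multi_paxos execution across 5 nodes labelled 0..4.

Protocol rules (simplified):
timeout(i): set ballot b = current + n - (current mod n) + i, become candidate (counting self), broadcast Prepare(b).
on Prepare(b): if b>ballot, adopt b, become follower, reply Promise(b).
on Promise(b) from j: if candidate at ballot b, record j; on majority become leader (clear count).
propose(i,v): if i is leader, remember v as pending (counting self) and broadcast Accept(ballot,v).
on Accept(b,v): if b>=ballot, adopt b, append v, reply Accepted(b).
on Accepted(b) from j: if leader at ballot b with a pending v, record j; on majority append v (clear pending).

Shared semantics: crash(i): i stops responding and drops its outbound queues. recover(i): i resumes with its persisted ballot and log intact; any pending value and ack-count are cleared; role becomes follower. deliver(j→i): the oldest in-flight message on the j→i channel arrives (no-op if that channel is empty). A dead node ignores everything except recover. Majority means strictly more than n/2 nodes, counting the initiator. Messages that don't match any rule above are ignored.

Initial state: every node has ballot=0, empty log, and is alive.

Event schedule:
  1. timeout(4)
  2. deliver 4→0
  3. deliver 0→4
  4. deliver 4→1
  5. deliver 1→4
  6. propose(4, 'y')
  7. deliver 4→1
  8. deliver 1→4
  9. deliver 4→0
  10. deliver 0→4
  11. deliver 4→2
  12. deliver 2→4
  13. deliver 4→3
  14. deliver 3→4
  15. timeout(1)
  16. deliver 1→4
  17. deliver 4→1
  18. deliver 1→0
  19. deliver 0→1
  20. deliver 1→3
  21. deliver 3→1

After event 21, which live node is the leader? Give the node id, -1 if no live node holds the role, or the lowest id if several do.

after 1 — timeout(4): n4:cand/b9/[-]
after 2 — deliver 4→0: n0:foll/b9/[-]
after 3 — deliver 0→4: ·
after 4 — deliver 4→1: n1:foll/b9/[-]
after 5 — deliver 1→4: n4:lead/b9/[-]
after 6 — propose(4,'y'): ·
after 7 — deliver 4→1: n1:foll/b9/[y]
after 8 — deliver 1→4: ·
after 9 — deliver 4→0: n0:foll/b9/[y]
after 10 — deliver 0→4: n4:lead/b9/[y]
after 11 — deliver 4→2: n2:foll/b9/[-]
after 12 — deliver 2→4: ·
after 13 — deliver 4→3: n3:foll/b9/[-]
after 14 — deliver 3→4: ·
after 15 — timeout(1): n1:cand/b11/[y]
after 16 — deliver 1→4: n4:foll/b11/[y]
after 17 — deliver 4→1: ·
after 18 — deliver 1→0: n0:foll/b11/[y]
after 19 — deliver 0→1: n1:lead/b11/[y]
after 20 — deliver 1→3: n3:foll/b11/[-]
after 21 — deliver 3→1: ·

1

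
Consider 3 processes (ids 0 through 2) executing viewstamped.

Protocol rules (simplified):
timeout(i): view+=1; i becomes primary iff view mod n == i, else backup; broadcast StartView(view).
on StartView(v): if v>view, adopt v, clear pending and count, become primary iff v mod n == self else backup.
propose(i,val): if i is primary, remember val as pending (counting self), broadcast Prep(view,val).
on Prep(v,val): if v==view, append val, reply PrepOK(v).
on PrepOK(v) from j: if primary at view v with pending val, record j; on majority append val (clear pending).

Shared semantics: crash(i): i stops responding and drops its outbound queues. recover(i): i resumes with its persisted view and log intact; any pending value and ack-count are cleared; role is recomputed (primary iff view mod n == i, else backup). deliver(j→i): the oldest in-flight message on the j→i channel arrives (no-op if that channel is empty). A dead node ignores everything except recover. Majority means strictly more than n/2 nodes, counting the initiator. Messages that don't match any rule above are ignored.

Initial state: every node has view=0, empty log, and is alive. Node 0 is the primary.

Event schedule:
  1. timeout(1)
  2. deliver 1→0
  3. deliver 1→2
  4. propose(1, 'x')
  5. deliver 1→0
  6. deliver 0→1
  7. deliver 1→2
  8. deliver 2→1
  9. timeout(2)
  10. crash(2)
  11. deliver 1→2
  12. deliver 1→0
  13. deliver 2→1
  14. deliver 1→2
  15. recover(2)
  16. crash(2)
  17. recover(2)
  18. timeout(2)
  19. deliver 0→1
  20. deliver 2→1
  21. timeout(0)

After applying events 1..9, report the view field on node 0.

step 1 timeout(1): 1={prim,v=1,log=-}
step 2 deliver 1→0: 0={back,v=1,log=-}
step 3 deliver 1→2: 2={back,v=1,log=-}
step 4 propose(1,'x'): —
step 5 deliver 1→0: 0={back,v=1,log=x}
step 6 deliver 0→1: 1={prim,v=1,log=x}
step 7 deliver 1→2: 2={back,v=1,log=x}
step 8 deliver 2→1: —
step 9 timeout(2): 2={prim,v=2,log=x}

1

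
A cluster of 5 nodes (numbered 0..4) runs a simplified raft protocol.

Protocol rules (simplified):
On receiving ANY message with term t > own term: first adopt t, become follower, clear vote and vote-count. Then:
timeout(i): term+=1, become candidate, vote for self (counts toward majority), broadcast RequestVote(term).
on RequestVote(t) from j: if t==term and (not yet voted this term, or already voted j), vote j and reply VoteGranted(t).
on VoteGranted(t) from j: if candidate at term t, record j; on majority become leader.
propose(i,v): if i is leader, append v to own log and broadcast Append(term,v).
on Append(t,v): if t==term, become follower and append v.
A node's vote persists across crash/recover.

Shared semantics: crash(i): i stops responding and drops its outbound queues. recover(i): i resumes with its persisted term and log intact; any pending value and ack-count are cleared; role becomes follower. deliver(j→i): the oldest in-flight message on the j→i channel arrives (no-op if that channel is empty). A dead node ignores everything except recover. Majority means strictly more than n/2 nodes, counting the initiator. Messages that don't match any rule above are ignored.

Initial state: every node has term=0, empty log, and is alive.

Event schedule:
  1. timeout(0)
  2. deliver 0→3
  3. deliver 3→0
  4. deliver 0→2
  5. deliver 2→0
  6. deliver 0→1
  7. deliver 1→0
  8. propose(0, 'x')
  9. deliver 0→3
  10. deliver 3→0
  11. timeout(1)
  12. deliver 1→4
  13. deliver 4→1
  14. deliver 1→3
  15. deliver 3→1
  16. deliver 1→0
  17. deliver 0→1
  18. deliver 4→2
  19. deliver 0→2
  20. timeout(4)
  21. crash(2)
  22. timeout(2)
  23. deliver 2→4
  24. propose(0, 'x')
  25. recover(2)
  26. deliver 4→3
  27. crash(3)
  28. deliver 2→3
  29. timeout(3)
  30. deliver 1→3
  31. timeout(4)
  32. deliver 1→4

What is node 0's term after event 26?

1. timeout(0):  <0:cand t1 ->
2. deliver 0→3:  <3:foll t1 ->
3. deliver 3→0:  nop
4. deliver 0→2:  <2:foll t1 ->
5. deliver 2→0:  <0:lead t1 ->
6. deliver 0→1:  <1:foll t1 ->
7. deliver 1→0:  nop
8. propose(0,'x'):  <0:lead t1 x>
9. deliver 0→3:  <3:foll t1 x>
10. deliver 3→0:  nop
11. timeout(1):  <1:cand t2 ->
12. deliver 1→4:  <4:foll t2 ->
13. deliver 4→1:  nop
14. deliver 1→3:  <3:foll t2 x>
15. deliver 3→1:  <1:lead t2 ->
16. deliver 1→0:  <0:foll t2 x>
17. deliver 0→1:  nop
18. deliver 4→2:  nop
19. deliver 0→2:  <2:foll t1 x>
20. timeout(4):  <4:cand t3 ->
21. crash(2):  <2:✗foll t1 x>
22. timeout(2):  nop
23. deliver 2→4:  nop
24. propose(0,'x'):  nop
25. recover(2):  <2:foll t1 x>
26. deliver 4→3:  <3:foll t3 x>

2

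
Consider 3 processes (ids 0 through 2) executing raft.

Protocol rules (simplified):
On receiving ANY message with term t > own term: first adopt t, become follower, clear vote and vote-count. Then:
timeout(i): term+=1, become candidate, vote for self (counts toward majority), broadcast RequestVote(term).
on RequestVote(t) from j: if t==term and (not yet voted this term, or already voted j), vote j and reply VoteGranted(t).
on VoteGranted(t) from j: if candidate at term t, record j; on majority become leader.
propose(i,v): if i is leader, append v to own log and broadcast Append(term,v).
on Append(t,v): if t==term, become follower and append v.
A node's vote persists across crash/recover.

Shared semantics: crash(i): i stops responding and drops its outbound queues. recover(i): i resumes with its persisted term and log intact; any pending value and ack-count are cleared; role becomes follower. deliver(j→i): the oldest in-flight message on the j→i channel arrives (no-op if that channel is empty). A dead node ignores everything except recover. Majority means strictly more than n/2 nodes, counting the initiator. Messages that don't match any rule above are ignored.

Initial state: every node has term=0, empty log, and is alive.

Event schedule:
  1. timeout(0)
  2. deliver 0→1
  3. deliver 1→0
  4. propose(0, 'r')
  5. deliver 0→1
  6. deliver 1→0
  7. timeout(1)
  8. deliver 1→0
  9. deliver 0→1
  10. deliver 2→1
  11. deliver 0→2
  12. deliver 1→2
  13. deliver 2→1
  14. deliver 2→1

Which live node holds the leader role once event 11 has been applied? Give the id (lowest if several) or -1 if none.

step 1 timeout(0): 0={cand,t=1,log=-}
step 2 deliver 0→1: 1={foll,t=1,log=-}
step 3 deliver 1→0: 0={lead,t=1,log=-}
step 4 propose(0,'r'): 0={lead,t=1,log=r}
step 5 deliver 0→1: 1={foll,t=1,log=r}
step 6 deliver 1→0: —
step 7 timeout(1): 1={cand,t=2,log=r}
step 8 deliver 1→0: 0={foll,t=2,log=r}
step 9 deliver 0→1: 1={lead,t=2,log=r}
step 10 deliver 2→1: —
step 11 deliver 0→2: 2={foll,t=1,log=-}

1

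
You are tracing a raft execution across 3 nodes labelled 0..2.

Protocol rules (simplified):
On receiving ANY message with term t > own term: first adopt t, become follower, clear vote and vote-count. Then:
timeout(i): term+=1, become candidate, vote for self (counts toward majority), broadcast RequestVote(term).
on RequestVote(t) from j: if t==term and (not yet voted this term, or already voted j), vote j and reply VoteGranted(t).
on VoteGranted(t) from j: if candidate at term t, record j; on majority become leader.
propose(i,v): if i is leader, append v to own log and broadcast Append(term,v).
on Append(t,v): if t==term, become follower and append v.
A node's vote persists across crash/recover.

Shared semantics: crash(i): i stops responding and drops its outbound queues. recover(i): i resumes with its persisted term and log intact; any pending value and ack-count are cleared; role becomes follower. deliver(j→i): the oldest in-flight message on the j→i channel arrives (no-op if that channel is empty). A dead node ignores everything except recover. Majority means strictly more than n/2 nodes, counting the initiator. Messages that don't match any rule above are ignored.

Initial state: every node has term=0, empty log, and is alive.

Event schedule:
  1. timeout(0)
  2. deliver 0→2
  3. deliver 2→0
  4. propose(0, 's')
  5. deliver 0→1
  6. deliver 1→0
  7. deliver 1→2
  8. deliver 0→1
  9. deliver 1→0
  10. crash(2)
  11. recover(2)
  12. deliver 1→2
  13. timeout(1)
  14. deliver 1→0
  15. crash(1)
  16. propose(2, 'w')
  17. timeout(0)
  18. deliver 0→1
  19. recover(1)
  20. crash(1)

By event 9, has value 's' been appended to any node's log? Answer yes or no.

1. timeout(0):  <0:cand t1 ->
2. deliver 0→2:  <2:foll t1 ->
3. deliver 2→0:  <0:lead t1 ->
4. propose(0,'s'):  <0:lead t1 s>
5. deliver 0→1:  <1:foll t1 ->
6. deliver 1→0:  nop
7. deliver 1→2:  nop
8. deliver 0→1:  <1:foll t1 s>
9. deliver 1→0:  nop

yes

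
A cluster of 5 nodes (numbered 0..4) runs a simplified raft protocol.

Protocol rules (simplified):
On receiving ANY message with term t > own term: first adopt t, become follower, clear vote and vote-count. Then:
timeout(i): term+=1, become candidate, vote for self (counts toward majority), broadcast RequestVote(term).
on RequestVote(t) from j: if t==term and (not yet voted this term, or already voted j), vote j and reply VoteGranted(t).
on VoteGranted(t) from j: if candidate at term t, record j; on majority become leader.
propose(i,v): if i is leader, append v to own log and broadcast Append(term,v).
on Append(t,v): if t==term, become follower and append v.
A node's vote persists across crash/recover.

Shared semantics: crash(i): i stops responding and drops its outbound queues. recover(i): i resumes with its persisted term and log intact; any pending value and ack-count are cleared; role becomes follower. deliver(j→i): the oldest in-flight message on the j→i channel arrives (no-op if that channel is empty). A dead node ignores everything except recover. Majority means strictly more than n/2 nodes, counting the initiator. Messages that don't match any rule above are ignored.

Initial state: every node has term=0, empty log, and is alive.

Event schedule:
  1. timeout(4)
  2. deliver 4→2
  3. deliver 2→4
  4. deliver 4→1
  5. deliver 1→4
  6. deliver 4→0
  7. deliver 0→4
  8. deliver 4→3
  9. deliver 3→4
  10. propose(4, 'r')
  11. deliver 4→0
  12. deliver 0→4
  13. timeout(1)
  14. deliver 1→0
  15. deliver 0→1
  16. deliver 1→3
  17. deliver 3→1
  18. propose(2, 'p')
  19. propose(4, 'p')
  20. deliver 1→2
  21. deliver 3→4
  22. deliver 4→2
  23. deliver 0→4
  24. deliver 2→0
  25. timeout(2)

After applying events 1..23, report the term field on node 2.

[1] timeout(4) → N4(cand t1 [-])
[2] deliver 4→2 → N2(foll t1 [-])
[3] deliver 2→4 → ∅
[4] deliver 4→1 → N1(foll t1 [-])
[5] deliver 1→4 → N4(lead t1 [-])
[6] deliver 4→0 → N0(foll t1 [-])
[7] deliver 0→4 → ∅
[8] deliver 4→3 → N3(foll t1 [-])
[9] deliver 3→4 → ∅
[10] propose(4,'r') → N4(lead t1 [r])
[11] deliver 4→0 → N0(foll t1 [r])
[12] deliver 0→4 → ∅
[13] timeout(1) → N1(cand t2 [-])
[14] deliver 1→0 → N0(foll t2 [r])
[15] deliver 0→1 → ∅
[16] deliver 1→3 → N3(foll t2 [-])
[17] deliver 3→1 → N1(lead t2 [-])
[18] propose(2,'p') → ∅
[19] propose(4,'p') → N4(lead t1 [r,p])
[20] deliver 1→2 → N2(foll t2 [-])
[21] deliver 3→4 → ∅
[22] deliver 4→2 → ∅
[23] deliver 0→4 → ∅

2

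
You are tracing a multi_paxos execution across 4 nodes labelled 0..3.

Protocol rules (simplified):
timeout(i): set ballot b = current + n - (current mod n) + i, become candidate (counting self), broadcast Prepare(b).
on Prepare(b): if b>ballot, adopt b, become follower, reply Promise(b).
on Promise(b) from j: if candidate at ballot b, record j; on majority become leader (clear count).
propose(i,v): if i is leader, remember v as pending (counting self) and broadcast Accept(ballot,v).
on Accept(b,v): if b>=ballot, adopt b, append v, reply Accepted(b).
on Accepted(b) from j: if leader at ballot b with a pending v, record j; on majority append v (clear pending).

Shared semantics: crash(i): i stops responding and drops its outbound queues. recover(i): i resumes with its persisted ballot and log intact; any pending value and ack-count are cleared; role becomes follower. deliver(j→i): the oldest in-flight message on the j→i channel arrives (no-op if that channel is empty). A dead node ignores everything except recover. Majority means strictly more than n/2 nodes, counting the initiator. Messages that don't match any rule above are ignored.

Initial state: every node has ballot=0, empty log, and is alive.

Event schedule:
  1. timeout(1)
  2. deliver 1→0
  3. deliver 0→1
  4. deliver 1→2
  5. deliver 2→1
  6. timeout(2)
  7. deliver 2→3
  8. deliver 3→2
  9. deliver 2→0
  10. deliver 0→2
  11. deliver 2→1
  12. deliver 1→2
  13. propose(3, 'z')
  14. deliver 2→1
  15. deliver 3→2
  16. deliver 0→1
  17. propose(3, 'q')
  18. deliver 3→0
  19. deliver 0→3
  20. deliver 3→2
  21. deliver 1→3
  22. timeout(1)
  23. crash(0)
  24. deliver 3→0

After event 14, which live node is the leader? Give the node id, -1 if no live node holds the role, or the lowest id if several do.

after 1 — timeout(1): n1:cand/b5/[-]
after 2 — deliver 1→0: n0:foll/b5/[-]
after 3 — deliver 0→1: ·
after 4 — deliver 1→2: n2:foll/b5/[-]
after 5 — deliver 2→1: n1:lead/b5/[-]
after 6 — timeout(2): n2:cand/b10/[-]
after 7 — deliver 2→3: n3:foll/b10/[-]
after 8 — deliver 3→2: ·
after 9 — deliver 2→0: n0:foll/b10/[-]
after 10 — deliver 0→2: n2:lead/b10/[-]
after 11 — deliver 2→1: n1:foll/b10/[-]
after 12 — deliver 1→2: ·
after 13 — propose(3,'z'): ·
after 14 — deliver 2→1: ·

2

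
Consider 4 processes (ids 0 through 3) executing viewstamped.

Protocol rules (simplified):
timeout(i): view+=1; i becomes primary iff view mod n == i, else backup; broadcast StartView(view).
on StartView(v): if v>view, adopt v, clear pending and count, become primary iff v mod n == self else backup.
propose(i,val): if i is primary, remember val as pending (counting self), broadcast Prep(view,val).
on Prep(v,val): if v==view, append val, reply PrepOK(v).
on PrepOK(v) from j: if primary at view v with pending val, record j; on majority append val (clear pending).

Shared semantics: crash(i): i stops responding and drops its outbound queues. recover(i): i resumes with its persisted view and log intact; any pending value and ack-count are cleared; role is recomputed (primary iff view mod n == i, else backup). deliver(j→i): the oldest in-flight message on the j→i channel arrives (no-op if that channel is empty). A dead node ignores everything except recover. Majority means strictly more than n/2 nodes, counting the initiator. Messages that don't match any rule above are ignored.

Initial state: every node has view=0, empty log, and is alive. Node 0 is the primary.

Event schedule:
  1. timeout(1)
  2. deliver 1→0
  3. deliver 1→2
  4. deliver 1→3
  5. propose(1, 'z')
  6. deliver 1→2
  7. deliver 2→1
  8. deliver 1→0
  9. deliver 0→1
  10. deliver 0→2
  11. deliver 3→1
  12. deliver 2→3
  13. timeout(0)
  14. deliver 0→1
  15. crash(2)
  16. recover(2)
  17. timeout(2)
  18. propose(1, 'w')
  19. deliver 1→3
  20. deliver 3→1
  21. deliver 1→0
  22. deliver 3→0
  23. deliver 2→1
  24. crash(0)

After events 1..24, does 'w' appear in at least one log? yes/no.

[1] timeout(1) → N1(prim v1 [-])
[2] deliver 1→0 → N0(back v1 [-])
[3] deliver 1→2 → N2(back v1 [-])
[4] deliver 1→3 → N3(back v1 [-])
[5] propose(1,'z') → ∅
[6] deliver 1→2 → N2(back v1 [z])
[7] deliver 2→1 → ∅
[8] deliver 1→0 → N0(back v1 [z])
[9] deliver 0→1 → N1(prim v1 [z])
[10] deliver 0→2 → ∅
[11] deliver 3→1 → ∅
[12] deliver 2→3 → ∅
[13] timeout(0) → N0(back v2 [z])
[14] deliver 0→1 → N1(back v2 [z])
[15] crash(2) → N2(✗back v1 [z])
[16] recover(2) → N2(back v1 [z])
[17] timeout(2) → N2(prim v2 [z])
[18] propose(1,'w') → ∅
[19] deliver 1→3 → N3(back v1 [z])
[20] deliver 3→1 → ∅
[21] deliver 1→0 → ∅
[22] deliver 3→0 → ∅
[23] deliver 2→1 → ∅
[24] crash(0) → N0(✗back v2 [z])

no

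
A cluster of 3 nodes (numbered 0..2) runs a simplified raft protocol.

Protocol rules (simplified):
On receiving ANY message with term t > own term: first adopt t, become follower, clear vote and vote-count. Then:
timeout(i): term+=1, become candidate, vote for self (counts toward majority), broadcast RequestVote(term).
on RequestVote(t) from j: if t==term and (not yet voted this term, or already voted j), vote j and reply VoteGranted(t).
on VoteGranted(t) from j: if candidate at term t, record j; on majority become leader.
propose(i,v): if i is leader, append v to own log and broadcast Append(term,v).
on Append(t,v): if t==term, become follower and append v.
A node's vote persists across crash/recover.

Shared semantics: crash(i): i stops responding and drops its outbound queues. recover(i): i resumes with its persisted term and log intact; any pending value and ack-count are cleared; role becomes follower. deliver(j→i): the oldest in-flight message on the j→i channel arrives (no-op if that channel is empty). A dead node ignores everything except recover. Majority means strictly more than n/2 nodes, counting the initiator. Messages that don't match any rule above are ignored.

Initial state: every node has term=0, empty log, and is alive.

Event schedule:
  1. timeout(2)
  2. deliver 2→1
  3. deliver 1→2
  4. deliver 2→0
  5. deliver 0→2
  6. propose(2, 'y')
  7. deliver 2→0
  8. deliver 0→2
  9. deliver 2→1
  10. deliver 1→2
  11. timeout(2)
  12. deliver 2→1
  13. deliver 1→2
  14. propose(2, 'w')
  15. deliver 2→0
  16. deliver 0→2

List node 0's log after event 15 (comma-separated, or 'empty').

e1 timeout(2): 2[cand,t=1,-]
e2 deliver 2→1: 1[foll,t=1,-]
e3 deliver 1→2: 2[lead,t=1,-]
e4 deliver 2→0: 0[foll,t=1,-]
e5 deliver 0→2: ·
e6 propose(2,'y'): 2[lead,t=1,y]
e7 deliver 2→0: 0[foll,t=1,y]
e8 deliver 0→2: ·
e9 deliver 2→1: 1[foll,t=1,y]
e10 deliver 1→2: ·
e11 timeout(2): 2[cand,t=2,y]
e12 deliver 2→1: 1[foll,t=2,y]
e13 deliver 1→2: 2[lead,t=2,y]
e14 propose(2,'w'): 2[lead,t=2,y,w]
e15 deliver 2→0: 0[foll,t=2,y]

y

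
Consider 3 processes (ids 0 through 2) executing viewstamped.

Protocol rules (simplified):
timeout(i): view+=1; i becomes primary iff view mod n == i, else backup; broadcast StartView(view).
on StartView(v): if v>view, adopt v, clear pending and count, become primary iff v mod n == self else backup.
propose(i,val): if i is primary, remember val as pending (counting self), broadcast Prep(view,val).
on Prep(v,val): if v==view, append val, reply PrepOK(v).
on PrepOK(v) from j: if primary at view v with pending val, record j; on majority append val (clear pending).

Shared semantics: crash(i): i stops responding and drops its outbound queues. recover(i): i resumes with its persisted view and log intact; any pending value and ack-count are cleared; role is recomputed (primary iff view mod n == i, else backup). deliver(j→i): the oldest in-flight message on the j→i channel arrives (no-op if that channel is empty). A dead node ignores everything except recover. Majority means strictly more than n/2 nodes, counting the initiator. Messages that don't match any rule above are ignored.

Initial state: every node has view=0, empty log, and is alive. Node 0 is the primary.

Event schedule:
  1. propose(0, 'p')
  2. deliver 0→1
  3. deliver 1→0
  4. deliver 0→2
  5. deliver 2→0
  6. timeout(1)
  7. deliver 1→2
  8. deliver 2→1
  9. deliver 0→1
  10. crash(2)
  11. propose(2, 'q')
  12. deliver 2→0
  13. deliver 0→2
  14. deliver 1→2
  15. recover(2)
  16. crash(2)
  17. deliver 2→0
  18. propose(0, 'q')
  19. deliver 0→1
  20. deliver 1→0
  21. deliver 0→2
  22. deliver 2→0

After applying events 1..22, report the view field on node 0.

[1] propose(0,'p') → ∅
[2] deliver 0→1 → N1(back v0 [p])
[3] deliver 1→0 → N0(prim v0 [p])
[4] deliver 0→2 → N2(back v0 [p])
[5] deliver 2→0 → ∅
[6] timeout(1) → N1(prim v1 [p])
[7] deliver 1→2 → N2(back v1 [p])
[8] deliver 2→1 → ∅
[9] deliver 0→1 → ∅
[10] crash(2) → N2(✗back v1 [p])
[11] propose(2,'q') → ∅
[12] deliver 2→0 → ∅
[13] deliver 0→2 → ∅
[14] deliver 1→2 → ∅
[15] recover(2) → N2(back v1 [p])
[16] crash(2) → N2(✗back v1 [p])
[17] deliver 2→0 → ∅
[18] propose(0,'q') → ∅
[19] deliver 0→1 → ∅
[20] deliver 1→0 → N0(back v1 [p])
[21] deliver 0→2 → ∅
[22] deliver 2→0 → ∅

1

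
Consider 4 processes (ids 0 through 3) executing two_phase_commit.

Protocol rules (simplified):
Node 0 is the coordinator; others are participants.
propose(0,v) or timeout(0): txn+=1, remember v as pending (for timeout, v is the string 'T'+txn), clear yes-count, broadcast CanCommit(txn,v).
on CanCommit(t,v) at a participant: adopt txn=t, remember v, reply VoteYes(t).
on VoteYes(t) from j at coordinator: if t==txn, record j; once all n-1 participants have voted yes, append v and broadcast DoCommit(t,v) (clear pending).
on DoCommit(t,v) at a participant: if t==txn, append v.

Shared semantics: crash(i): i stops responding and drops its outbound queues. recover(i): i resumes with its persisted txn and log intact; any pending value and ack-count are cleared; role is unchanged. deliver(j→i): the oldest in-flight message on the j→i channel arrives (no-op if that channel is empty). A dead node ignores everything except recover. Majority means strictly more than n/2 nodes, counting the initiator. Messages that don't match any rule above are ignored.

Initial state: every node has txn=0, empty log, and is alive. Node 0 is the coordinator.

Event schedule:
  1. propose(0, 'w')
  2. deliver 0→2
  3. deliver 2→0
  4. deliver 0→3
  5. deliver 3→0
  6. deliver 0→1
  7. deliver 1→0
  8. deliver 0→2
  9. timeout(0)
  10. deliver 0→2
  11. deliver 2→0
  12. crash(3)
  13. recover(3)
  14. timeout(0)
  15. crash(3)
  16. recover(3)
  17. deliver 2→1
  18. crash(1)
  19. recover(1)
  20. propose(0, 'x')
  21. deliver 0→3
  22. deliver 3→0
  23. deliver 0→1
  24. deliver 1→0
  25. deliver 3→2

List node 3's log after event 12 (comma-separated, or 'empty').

step 1 propose(0,'w'): 0={coor,t=1,log=-}
step 2 deliver 0→2: 2={part,t=1,log=-}
step 3 deliver 2→0: —
step 4 deliver 0→3: 3={part,t=1,log=-}
step 5 deliver 3→0: —
step 6 deliver 0→1: 1={part,t=1,log=-}
step 7 deliver 1→0: 0={coor,t=1,log=w}
step 8 deliver 0→2: 2={part,t=1,log=w}
step 9 timeout(0): 0={coor,t=2,log=w}
step 10 deliver 0→2: 2={part,t=2,log=w}
step 11 deliver 2→0: —
step 12 crash(3): 3={✗part,t=1,log=-}

empty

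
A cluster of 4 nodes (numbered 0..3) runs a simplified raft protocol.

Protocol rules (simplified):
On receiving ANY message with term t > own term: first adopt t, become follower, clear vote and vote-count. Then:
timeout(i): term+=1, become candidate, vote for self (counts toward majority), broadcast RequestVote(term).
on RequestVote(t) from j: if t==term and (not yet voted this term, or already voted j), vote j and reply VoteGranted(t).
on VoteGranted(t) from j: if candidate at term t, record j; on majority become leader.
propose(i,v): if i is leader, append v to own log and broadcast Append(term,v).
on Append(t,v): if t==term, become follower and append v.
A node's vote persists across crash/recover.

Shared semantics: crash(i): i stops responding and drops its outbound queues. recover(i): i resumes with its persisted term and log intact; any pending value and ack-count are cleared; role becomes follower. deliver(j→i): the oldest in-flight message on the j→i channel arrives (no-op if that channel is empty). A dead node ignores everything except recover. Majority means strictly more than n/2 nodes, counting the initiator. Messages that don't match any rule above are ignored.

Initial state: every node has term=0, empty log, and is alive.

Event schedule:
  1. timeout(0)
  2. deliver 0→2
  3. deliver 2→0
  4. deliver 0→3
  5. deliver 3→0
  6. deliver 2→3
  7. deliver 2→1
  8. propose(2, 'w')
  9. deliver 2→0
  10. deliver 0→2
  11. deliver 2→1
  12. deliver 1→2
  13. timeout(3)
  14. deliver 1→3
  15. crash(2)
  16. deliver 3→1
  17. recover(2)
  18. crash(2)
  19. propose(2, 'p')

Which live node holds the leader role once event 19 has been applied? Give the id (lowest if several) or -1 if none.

[1] timeout(0) → N0(cand t1 [-])
[2] deliver 0→2 → N2(foll t1 [-])
[3] deliver 2→0 → ∅
[4] deliver 0→3 → N3(foll t1 [-])
[5] deliver 3→0 → N0(lead t1 [-])
[6] deliver 2→3 → ∅
[7] deliver 2→1 → ∅
[8] propose(2,'w') → ∅
[9] deliver 2→0 → ∅
[10] deliver 0→2 → ∅
[11] deliver 2→1 → ∅
[12] deliver 1→2 → ∅
[13] timeout(3) → N3(cand t2 [-])
[14] deliver 1→3 → ∅
[15] crash(2) → N2(✗foll t1 [-])
[16] deliver 3→1 → N1(foll t2 [-])
[17] recover(2) → N2(foll t1 [-])
[18] crash(2) → N2(✗foll t1 [-])
[19] propose(2,'p') → ∅

0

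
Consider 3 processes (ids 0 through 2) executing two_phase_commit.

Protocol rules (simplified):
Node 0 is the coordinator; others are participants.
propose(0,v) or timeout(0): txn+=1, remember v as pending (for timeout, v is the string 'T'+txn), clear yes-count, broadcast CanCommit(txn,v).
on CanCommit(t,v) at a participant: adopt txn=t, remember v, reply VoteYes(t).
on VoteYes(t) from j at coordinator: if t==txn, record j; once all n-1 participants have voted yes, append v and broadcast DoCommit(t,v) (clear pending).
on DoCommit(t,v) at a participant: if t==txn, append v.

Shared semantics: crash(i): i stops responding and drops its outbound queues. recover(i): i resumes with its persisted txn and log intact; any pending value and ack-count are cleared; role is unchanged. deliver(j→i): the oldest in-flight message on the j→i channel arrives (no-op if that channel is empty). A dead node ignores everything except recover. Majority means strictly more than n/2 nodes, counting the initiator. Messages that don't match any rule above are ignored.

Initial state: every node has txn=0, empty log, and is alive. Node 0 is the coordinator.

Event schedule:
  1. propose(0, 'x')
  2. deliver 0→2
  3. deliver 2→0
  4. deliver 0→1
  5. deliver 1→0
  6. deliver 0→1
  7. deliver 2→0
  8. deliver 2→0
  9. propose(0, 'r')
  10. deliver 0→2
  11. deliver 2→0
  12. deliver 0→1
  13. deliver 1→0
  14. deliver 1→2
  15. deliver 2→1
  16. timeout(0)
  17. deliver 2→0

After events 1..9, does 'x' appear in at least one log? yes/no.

yes

1. propose(0,'x'):  <0:coor t1 ->
2. deliver 0→2:  <2:part t1 ->
3. deliver 2→0:  nop
4. deliver 0→1:  <1:part t1 ->
5. deliver 1→0:  <0:coor t1 x>
6. deliver 0→1:  <1:part t1 x>
7. deliver 2→0:  nop
8. deliver 2→0:  nop
9. propose(0,'r'):  <0:coor t2 x>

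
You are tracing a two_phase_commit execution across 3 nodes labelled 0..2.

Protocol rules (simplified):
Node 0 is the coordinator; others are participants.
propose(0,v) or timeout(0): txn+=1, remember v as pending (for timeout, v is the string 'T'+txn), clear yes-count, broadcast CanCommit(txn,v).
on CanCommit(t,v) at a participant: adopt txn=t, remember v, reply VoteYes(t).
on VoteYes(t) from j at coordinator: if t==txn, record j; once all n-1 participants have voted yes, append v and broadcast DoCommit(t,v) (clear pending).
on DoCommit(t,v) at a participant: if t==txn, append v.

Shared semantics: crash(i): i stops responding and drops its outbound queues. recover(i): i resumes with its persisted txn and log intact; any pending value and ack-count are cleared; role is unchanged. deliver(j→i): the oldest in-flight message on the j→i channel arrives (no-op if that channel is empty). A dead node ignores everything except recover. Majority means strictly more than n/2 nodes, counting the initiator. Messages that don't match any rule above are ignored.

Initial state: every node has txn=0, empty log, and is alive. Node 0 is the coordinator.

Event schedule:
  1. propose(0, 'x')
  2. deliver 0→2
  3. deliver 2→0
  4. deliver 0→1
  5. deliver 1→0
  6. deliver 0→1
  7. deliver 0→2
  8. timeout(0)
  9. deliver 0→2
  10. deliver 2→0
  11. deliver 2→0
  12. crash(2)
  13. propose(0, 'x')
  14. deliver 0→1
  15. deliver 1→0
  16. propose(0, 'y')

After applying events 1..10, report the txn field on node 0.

2

step 1 propose(0,'x'): 0={coor,t=1,log=-}
step 2 deliver 0→2: 2={part,t=1,log=-}
step 3 deliver 2→0: —
step 4 deliver 0→1: 1={part,t=1,log=-}
step 5 deliver 1→0: 0={coor,t=1,log=x}
step 6 deliver 0→1: 1={part,t=1,log=x}
step 7 deliver 0→2: 2={part,t=1,log=x}
step 8 timeout(0): 0={coor,t=2,log=x}
step 9 deliver 0→2: 2={part,t=2,log=x}
step 10 deliver 2→0: —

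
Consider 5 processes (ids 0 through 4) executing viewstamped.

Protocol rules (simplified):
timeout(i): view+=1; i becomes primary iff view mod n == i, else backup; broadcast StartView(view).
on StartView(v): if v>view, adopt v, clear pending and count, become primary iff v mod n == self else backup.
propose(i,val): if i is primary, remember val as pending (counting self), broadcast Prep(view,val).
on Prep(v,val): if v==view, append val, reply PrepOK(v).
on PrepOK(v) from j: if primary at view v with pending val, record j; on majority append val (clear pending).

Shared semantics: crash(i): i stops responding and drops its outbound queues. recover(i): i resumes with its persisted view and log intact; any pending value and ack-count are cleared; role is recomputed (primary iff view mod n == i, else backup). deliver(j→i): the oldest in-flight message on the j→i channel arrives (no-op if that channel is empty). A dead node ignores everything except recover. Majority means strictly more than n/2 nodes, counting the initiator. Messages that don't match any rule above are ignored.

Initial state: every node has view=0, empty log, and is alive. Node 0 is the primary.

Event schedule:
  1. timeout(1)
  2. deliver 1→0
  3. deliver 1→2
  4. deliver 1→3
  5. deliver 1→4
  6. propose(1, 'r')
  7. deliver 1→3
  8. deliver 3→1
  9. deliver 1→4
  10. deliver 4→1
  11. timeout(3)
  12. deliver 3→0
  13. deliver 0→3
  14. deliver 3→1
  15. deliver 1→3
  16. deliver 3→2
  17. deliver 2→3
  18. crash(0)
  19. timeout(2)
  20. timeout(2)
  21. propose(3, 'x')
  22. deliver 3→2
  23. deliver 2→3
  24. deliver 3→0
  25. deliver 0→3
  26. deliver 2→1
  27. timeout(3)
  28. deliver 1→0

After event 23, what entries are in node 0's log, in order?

empty

after 1 — timeout(1): n1:prim/v1/[-]
after 2 — deliver 1→0: n0:back/v1/[-]
after 3 — deliver 1→2: n2:back/v1/[-]
after 4 — deliver 1→3: n3:back/v1/[-]
after 5 — deliver 1→4: n4:back/v1/[-]
after 6 — propose(1,'r'): ·
after 7 — deliver 1→3: n3:back/v1/[r]
after 8 — deliver 3→1: ·
after 9 — deliver 1→4: n4:back/v1/[r]
after 10 — deliver 4→1: n1:prim/v1/[r]
after 11 — timeout(3): n3:back/v2/[r]
after 12 — deliver 3→0: n0:back/v2/[-]
after 13 — deliver 0→3: ·
after 14 — deliver 3→1: n1:back/v2/[r]
after 15 — deliver 1→3: ·
after 16 — deliver 3→2: n2:prim/v2/[-]
after 17 — deliver 2→3: ·
after 18 — crash(0): n0:✗back/v2/[-]
after 19 — timeout(2): n2:back/v3/[-]
after 20 — timeout(2): n2:back/v4/[-]
after 21 — propose(3,'x'): ·
after 22 — deliver 3→2: ·
after 23 — deliver 2→3: n3:prim/v3/[r]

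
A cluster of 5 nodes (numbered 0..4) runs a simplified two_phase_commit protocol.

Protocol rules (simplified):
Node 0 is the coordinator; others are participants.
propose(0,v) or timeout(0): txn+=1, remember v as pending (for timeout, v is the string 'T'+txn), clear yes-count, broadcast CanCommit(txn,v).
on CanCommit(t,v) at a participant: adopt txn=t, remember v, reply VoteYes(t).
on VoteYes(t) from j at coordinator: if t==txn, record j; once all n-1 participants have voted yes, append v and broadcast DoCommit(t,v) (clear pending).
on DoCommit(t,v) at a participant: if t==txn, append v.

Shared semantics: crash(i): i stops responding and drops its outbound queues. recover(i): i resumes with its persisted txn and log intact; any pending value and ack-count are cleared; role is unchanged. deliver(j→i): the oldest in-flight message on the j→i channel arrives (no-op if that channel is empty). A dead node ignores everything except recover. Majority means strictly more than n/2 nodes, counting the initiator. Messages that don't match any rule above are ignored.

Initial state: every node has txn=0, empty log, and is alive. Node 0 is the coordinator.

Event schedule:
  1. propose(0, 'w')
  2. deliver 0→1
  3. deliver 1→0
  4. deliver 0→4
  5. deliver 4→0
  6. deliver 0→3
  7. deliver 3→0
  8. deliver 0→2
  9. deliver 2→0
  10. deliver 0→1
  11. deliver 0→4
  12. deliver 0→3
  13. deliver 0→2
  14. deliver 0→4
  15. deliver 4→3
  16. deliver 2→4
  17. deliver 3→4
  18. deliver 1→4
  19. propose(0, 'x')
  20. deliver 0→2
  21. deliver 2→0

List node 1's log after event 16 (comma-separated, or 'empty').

w

[1] propose(0,'w') → N0(coor t1 [-])
[2] deliver 0→1 → N1(part t1 [-])
[3] deliver 1→0 → ∅
[4] deliver 0→4 → N4(part t1 [-])
[5] deliver 4→0 → ∅
[6] deliver 0→3 → N3(part t1 [-])
[7] deliver 3→0 → ∅
[8] deliver 0→2 → N2(part t1 [-])
[9] deliver 2→0 → N0(coor t1 [w])
[10] deliver 0→1 → N1(part t1 [w])
[11] deliver 0→4 → N4(part t1 [w])
[12] deliver 0→3 → N3(part t1 [w])
[13] deliver 0→2 → N2(part t1 [w])
[14] deliver 0→4 → ∅
[15] deliver 4→3 → ∅
[16] deliver 2→4 → ∅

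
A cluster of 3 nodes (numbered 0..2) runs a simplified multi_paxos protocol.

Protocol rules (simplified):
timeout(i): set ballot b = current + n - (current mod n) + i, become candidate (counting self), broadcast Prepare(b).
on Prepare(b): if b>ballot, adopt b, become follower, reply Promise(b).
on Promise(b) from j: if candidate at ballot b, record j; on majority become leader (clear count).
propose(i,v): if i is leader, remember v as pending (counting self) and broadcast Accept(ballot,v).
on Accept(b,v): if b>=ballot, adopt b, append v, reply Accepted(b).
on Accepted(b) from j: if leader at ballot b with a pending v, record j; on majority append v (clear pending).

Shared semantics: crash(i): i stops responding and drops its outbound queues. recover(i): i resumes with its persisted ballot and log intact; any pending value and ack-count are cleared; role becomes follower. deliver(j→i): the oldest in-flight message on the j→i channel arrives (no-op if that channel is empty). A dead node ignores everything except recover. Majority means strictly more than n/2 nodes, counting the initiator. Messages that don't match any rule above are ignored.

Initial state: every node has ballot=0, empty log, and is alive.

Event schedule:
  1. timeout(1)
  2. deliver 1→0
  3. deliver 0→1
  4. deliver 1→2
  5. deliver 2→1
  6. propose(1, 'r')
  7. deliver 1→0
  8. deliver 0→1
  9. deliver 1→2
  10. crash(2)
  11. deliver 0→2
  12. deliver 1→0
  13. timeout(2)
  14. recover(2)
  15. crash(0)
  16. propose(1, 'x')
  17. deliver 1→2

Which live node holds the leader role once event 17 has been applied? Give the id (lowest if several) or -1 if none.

after 1 — timeout(1): n1:cand/b4/[-]
after 2 — deliver 1→0: n0:foll/b4/[-]
after 3 — deliver 0→1: n1:lead/b4/[-]
after 4 — deliver 1→2: n2:foll/b4/[-]
after 5 — deliver 2→1: ·
after 6 — propose(1,'r'): ·
after 7 — deliver 1→0: n0:foll/b4/[r]
after 8 — deliver 0→1: n1:lead/b4/[r]
after 9 — deliver 1→2: n2:foll/b4/[r]
after 10 — crash(2): n2:✗foll/b4/[r]
after 11 — deliver 0→2: ·
after 12 — deliver 1→0: ·
after 13 — timeout(2): ·
after 14 — recover(2): n2:foll/b4/[r]
after 15 — crash(0): n0:✗foll/b4/[r]
after 16 — propose(1,'x'): ·
after 17 — deliver 1→2: n2:foll/b4/[r,x]

1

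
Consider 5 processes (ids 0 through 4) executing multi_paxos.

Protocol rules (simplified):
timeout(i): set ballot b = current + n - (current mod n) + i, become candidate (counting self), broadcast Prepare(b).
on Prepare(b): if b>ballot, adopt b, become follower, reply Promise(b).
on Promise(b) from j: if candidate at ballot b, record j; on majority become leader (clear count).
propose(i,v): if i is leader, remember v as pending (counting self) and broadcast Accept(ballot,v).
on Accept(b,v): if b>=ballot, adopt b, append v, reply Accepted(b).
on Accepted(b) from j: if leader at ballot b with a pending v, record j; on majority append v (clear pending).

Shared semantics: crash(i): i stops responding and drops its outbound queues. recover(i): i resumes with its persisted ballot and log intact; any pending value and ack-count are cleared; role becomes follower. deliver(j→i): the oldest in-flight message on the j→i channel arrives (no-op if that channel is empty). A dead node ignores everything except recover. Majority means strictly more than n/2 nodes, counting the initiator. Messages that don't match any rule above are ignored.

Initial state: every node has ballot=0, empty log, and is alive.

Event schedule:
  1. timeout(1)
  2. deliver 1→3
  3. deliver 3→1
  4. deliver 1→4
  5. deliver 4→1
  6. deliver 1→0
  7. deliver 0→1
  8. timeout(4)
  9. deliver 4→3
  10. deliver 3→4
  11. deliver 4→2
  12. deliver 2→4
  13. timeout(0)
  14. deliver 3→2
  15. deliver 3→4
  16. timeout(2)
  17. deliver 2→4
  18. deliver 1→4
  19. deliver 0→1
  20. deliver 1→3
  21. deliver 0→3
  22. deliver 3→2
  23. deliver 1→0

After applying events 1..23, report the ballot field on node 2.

17

after 1 — timeout(1): n1:cand/b6/[-]
after 2 — deliver 1→3: n3:foll/b6/[-]
after 3 — deliver 3→1: ·
after 4 — deliver 1→4: n4:foll/b6/[-]
after 5 — deliver 4→1: n1:lead/b6/[-]
after 6 — deliver 1→0: n0:foll/b6/[-]
after 7 — deliver 0→1: ·
after 8 — timeout(4): n4:cand/b14/[-]
after 9 — deliver 4→3: n3:foll/b14/[-]
after 10 — deliver 3→4: ·
after 11 — deliver 4→2: n2:foll/b14/[-]
after 12 — deliver 2→4: n4:lead/b14/[-]
after 13 — timeout(0): n0:cand/b10/[-]
after 14 — deliver 3→2: ·
after 15 — deliver 3→4: ·
after 16 — timeout(2): n2:cand/b17/[-]
after 17 — deliver 2→4: n4:foll/b17/[-]
after 18 — deliver 1→4: ·
after 19 — deliver 0→1: n1:foll/b10/[-]
after 20 — deliver 1→3: ·
after 21 — deliver 0→3: ·
after 22 — deliver 3→2: ·
after 23 — deliver 1→0: ·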